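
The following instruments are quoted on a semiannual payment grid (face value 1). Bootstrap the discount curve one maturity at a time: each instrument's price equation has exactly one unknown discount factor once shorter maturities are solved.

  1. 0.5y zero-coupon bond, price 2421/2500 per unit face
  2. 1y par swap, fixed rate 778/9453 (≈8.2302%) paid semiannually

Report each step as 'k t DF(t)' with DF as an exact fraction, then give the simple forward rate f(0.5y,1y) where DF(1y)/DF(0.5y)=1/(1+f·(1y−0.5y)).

step 1 [0.5y] zero: DF = P = 2421/2500 ≈ 0.968400
step 2 [1y] swap r/2=389/9453: DF=(1 − 389/9453·(0.968400))/(1+389/9453) = 4611/5000 ≈ 0.922200

1 1/2 2421/2500
2 1 4611/5000
f(0.5y,1y) = ((2421/2500)/(4611/5000) − 1)/(1/2) = 154/1537 ≈ 10.0195%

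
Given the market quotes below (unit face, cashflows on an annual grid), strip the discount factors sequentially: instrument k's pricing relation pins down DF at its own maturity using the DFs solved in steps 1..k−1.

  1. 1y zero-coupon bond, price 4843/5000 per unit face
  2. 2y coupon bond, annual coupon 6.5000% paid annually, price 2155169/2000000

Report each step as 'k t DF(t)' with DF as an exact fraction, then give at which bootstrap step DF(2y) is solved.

1 1 4843/5000
2 2 9527/10000
DF(2y) is solved at step 2

step 1 [1y] zero: DF = P = 4843/5000 ≈ 0.968600
step 2 [2y] bond c/1=13/200: DF=(2155169/2000000 − 13/200·(0.968600))/(1+13/200) = 9527/10000 ≈ 0.952700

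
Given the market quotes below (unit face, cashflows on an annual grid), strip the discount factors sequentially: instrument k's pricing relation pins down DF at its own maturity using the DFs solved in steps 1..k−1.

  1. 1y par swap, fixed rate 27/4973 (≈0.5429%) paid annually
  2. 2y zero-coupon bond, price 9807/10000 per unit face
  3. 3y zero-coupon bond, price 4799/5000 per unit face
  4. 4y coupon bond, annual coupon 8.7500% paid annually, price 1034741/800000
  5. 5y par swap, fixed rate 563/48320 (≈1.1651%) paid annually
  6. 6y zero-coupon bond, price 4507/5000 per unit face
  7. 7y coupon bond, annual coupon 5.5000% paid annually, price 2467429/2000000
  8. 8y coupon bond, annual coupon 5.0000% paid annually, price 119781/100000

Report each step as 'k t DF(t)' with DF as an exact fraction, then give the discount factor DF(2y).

step 1 [1y] swap r/1=27/4973: DF=(1 − 27/4973·(0))/(1+27/4973) = 4973/5000 ≈ 0.994600
step 2 [2y] zero: DF = P = 9807/10000 ≈ 0.980700
step 3 [3y] zero: DF = P = 4799/5000 ≈ 0.959800
step 4 [4y] bond c/1=7/80: DF=(1034741/800000 − 7/80·(0.994600+0.980700+0.959800))/(1+7/80) = 2383/2500 ≈ 0.953200
step 5 [5y] swap r/1=563/48320: DF=(1 − 563/48320·(0.994600+0.980700+0.959800+0.953200))/(1+563/48320) = 9437/10000 ≈ 0.943700
step 6 [6y] zero: DF = P = 4507/5000 ≈ 0.901400
step 7 [7y] bond c/1=11/200: DF=(2467429/2000000 − 11/200·(0.994600+0.980700+0.959800+0.953200+0.943700+0.901400))/(1+11/200) = 1741/2000 ≈ 0.870500
step 8 [8y] bond c/1=1/20: DF=(119781/100000 − 1/20·(0.994600+0.980700+0.959800+0.953200+0.943700+0.901400+0.870500))/(1+1/20) = 8263/10000 ≈ 0.826300

1 1 4973/5000
2 2 9807/10000
3 3 4799/5000
4 4 2383/2500
5 5 9437/10000
6 6 4507/5000
7 7 1741/2000
8 8 8263/10000
DF(2y) = 9807/10000 ≈ 0.980700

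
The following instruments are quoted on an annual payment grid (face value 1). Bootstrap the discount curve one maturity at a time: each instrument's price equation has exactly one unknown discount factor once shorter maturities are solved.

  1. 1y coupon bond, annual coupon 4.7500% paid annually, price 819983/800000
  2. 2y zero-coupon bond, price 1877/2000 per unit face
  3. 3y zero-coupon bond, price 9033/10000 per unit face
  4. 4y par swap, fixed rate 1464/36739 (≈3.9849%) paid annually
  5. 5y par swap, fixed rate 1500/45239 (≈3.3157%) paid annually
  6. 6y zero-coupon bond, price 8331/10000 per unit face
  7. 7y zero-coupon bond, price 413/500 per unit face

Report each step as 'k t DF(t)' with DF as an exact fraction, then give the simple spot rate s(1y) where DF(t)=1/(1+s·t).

step 1 [1y] bond c/1=19/400: DF=(819983/800000 − 19/400·(0))/(1+19/400) = 1957/2000 ≈ 0.978500
step 2 [2y] zero: DF = P = 1877/2000 ≈ 0.938500
step 3 [3y] zero: DF = P = 9033/10000 ≈ 0.903300
step 4 [4y] swap r/1=1464/36739: DF=(1 − 1464/36739·(0.978500+0.938500+0.903300))/(1+1464/36739) = 1067/1250 ≈ 0.853600
step 5 [5y] swap r/1=1500/45239: DF=(1 − 1500/45239·(0.978500+0.938500+0.903300+0.853600))/(1+1500/45239) = 17/20 ≈ 0.850000
step 6 [6y] zero: DF = P = 8331/10000 ≈ 0.833100
step 7 [7y] zero: DF = P = 413/500 ≈ 0.826000

1 1 1957/2000
2 2 1877/2000
3 3 9033/10000
4 4 1067/1250
5 5 17/20
6 6 8331/10000
7 7 413/500
s(1y) = (1/(1957/2000) − 1)/(1) = 43/1957 ≈ 2.1972%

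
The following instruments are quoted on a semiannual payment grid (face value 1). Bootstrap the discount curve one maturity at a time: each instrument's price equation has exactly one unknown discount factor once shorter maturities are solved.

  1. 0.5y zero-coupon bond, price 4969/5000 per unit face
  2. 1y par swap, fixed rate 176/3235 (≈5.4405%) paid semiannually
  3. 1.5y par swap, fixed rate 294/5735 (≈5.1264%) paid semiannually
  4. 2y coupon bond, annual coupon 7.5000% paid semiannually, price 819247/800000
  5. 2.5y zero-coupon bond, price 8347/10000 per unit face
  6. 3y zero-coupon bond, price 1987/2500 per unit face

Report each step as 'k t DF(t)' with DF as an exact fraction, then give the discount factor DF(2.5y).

step 1 [0.5y] zero: DF = P = 4969/5000 ≈ 0.993800
step 2 [1y] swap r/2=88/3235: DF=(1 − 88/3235·(0.993800))/(1+88/3235) = 592/625 ≈ 0.947200
step 3 [1.5y] swap r/2=147/5735: DF=(1 − 147/5735·(0.993800+0.947200))/(1+147/5735) = 1853/2000 ≈ 0.926500
step 4 [2y] bond c/2=3/80: DF=(819247/800000 − 3/80·(0.993800+0.947200+0.926500))/(1+3/80) = 4417/5000 ≈ 0.883400
step 5 [2.5y] zero: DF = P = 8347/10000 ≈ 0.834700
step 6 [3y] zero: DF = P = 1987/2500 ≈ 0.794800

1 1/2 4969/5000
2 1 592/625
3 3/2 1853/2000
4 2 4417/5000
5 5/2 8347/10000
6 3 1987/2500
DF(2.5y) = 8347/10000 ≈ 0.834700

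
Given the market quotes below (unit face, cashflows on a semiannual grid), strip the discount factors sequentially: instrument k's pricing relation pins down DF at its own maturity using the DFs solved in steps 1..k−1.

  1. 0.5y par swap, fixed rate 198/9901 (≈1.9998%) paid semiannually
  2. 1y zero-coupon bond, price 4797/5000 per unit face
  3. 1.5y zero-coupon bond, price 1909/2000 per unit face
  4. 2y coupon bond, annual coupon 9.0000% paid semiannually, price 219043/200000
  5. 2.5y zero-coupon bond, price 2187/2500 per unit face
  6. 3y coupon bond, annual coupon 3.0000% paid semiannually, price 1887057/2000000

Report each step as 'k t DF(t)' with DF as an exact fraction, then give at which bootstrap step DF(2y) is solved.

1 1/2 9901/10000
2 1 4797/5000
3 3/2 1909/2000
4 2 923/1000
5 5/2 2187/2500
6 3 8601/10000
DF(2y) is solved at step 4

step 1 [0.5y] swap r/2=99/9901: DF=(1 − 99/9901·(0))/(1+99/9901) = 9901/10000 ≈ 0.990100
step 2 [1y] zero: DF = P = 4797/5000 ≈ 0.959400
step 3 [1.5y] zero: DF = P = 1909/2000 ≈ 0.954500
step 4 [2y] bond c/2=9/200: DF=(219043/200000 − 9/200·(0.990100+0.959400+0.954500))/(1+9/200) = 923/1000 ≈ 0.923000
step 5 [2.5y] zero: DF = P = 2187/2500 ≈ 0.874800
step 6 [3y] bond c/2=3/200: DF=(1887057/2000000 − 3/200·(0.990100+0.959400+0.954500+0.923000+0.874800))/(1+3/200) = 8601/10000 ≈ 0.860100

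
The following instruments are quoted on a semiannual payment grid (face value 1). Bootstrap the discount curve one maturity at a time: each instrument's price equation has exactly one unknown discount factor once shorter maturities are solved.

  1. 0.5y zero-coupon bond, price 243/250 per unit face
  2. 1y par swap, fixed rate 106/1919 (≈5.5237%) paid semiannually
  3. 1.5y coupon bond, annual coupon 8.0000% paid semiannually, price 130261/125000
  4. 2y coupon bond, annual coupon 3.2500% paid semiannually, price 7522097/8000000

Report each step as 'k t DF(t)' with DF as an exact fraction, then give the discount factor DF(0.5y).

1 1/2 243/250
2 1 947/1000
3 3/2 4641/5000
4 2 8797/10000
DF(0.5y) = 243/250 ≈ 0.972000

step 1 [0.5y] zero: DF = P = 243/250 ≈ 0.972000
step 2 [1y] swap r/2=53/1919: DF=(1 − 53/1919·(0.972000))/(1+53/1919) = 947/1000 ≈ 0.947000
step 3 [1.5y] bond c/2=1/25: DF=(130261/125000 − 1/25·(0.972000+0.947000))/(1+1/25) = 4641/5000 ≈ 0.928200
step 4 [2y] bond c/2=13/800: DF=(7522097/8000000 − 13/800·(0.972000+0.947000+0.928200))/(1+13/800) = 8797/10000 ≈ 0.879700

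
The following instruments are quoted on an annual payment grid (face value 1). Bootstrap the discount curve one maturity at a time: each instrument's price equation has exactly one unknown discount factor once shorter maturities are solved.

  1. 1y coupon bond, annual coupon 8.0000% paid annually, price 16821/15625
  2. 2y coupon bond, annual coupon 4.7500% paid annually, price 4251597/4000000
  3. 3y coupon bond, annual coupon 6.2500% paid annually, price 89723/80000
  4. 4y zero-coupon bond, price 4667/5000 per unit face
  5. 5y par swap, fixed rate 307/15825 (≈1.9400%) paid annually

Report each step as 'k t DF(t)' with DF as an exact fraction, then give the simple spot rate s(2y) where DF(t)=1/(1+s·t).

step 1 [1y] bond c/1=2/25: DF=(16821/15625 − 2/25·(0))/(1+2/25) = 623/625 ≈ 0.996800
step 2 [2y] bond c/1=19/400: DF=(4251597/4000000 − 19/400·(0.996800))/(1+19/400) = 1939/2000 ≈ 0.969500
step 3 [3y] bond c/1=1/16: DF=(89723/80000 − 1/16·(0.996800+0.969500))/(1+1/16) = 9399/10000 ≈ 0.939900
step 4 [4y] zero: DF = P = 4667/5000 ≈ 0.933400
step 5 [5y] swap r/1=307/15825: DF=(1 − 307/15825·(0.996800+0.969500+0.939900+0.933400))/(1+307/15825) = 9079/10000 ≈ 0.907900

1 1 623/625
2 2 1939/2000
3 3 9399/10000
4 4 4667/5000
5 5 9079/10000
s(2y) = (1/(1939/2000) − 1)/(2) = 61/3878 ≈ 1.5730%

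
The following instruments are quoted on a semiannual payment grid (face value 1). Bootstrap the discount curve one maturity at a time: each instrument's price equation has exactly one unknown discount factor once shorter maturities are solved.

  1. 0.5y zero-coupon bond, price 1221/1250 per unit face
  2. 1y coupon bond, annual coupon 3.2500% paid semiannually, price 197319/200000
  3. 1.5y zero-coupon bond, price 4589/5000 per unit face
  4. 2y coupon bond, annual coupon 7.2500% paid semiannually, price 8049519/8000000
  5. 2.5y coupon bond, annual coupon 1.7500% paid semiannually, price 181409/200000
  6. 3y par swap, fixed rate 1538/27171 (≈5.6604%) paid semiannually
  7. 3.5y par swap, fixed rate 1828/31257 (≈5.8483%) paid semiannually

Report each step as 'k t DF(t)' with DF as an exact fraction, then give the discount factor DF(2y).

step 1 [0.5y] zero: DF = P = 1221/1250 ≈ 0.976800
step 2 [1y] bond c/2=13/800: DF=(197319/200000 − 13/800·(0.976800))/(1+13/800) = 597/625 ≈ 0.955200
step 3 [1.5y] zero: DF = P = 4589/5000 ≈ 0.917800
step 4 [2y] bond c/2=29/800: DF=(8049519/8000000 − 29/800·(0.976800+0.955200+0.917800))/(1+29/800) = 8713/10000 ≈ 0.871300
step 5 [2.5y] bond c/2=7/800: DF=(181409/200000 − 7/800·(0.976800+0.955200+0.917800+0.871300))/(1+7/800) = 8669/10000 ≈ 0.866900
step 6 [3y] swap r/2=769/27171: DF=(1 − 769/27171·(0.976800+0.955200+0.917800+0.871300+0.866900))/(1+769/27171) = 4231/5000 ≈ 0.846200
step 7 [3.5y] swap r/2=914/31257: DF=(1 − 914/31257·(0.976800+0.955200+0.917800+0.871300+0.866900+0.846200))/(1+914/31257) = 2043/2500 ≈ 0.817200

1 1/2 1221/1250
2 1 597/625
3 3/2 4589/5000
4 2 8713/10000
5 5/2 8669/10000
6 3 4231/5000
7 7/2 2043/2500
DF(2y) = 8713/10000 ≈ 0.871300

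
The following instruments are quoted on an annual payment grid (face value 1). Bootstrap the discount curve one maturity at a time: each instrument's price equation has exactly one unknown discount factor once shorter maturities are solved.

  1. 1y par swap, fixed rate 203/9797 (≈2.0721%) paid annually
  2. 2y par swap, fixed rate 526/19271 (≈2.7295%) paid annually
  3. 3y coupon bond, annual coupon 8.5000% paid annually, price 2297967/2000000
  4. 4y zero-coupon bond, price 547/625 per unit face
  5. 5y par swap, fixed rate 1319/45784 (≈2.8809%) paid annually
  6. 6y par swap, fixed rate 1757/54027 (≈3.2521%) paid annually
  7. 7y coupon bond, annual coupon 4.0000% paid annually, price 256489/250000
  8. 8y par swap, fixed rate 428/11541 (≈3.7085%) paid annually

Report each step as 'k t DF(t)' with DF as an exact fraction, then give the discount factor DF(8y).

1 1 9797/10000
2 2 4737/5000
3 3 227/250
4 4 547/625
5 5 8681/10000
6 6 8243/10000
7 7 7787/10000
8 8 929/1250
DF(8y) = 929/1250 ≈ 0.743200

step 1 [1y] swap r/1=203/9797: DF=(1 − 203/9797·(0))/(1+203/9797) = 9797/10000 ≈ 0.979700
step 2 [2y] swap r/1=526/19271: DF=(1 − 526/19271·(0.979700))/(1+526/19271) = 4737/5000 ≈ 0.947400
step 3 [3y] bond c/1=17/200: DF=(2297967/2000000 − 17/200·(0.979700+0.947400))/(1+17/200) = 227/250 ≈ 0.908000
step 4 [4y] zero: DF = P = 547/625 ≈ 0.875200
step 5 [5y] swap r/1=1319/45784: DF=(1 − 1319/45784·(0.979700+0.947400+0.908000+0.875200))/(1+1319/45784) = 8681/10000 ≈ 0.868100
step 6 [6y] swap r/1=1757/54027: DF=(1 − 1757/54027·(0.979700+0.947400+0.908000+0.875200+0.868100))/(1+1757/54027) = 8243/10000 ≈ 0.824300
step 7 [7y] bond c/1=1/25: DF=(256489/250000 − 1/25·(0.979700+0.947400+0.908000+0.875200+0.868100+0.824300))/(1+1/25) = 7787/10000 ≈ 0.778700
step 8 [8y] swap r/1=428/11541: DF=(1 − 428/11541·(0.979700+0.947400+0.908000+0.875200+0.868100+0.824300+0.778700))/(1+428/11541) = 929/1250 ≈ 0.743200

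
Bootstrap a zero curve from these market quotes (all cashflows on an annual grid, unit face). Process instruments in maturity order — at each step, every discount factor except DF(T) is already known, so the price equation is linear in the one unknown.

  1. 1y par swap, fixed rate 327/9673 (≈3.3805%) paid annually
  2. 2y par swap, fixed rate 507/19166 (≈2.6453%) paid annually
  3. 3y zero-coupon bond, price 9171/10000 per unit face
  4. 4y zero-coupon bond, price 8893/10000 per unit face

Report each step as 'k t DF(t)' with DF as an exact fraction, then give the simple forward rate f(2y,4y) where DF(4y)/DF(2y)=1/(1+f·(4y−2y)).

step 1 [1y] swap r/1=327/9673: DF=(1 − 327/9673·(0))/(1+327/9673) = 9673/10000 ≈ 0.967300
step 2 [2y] swap r/1=507/19166: DF=(1 − 507/19166·(0.967300))/(1+507/19166) = 9493/10000 ≈ 0.949300
step 3 [3y] zero: DF = P = 9171/10000 ≈ 0.917100
step 4 [4y] zero: DF = P = 8893/10000 ≈ 0.889300

1 1 9673/10000
2 2 9493/10000
3 3 9171/10000
4 4 8893/10000
f(2y,4y) = ((9493/10000)/(8893/10000) − 1)/(2) = 300/8893 ≈ 3.3734%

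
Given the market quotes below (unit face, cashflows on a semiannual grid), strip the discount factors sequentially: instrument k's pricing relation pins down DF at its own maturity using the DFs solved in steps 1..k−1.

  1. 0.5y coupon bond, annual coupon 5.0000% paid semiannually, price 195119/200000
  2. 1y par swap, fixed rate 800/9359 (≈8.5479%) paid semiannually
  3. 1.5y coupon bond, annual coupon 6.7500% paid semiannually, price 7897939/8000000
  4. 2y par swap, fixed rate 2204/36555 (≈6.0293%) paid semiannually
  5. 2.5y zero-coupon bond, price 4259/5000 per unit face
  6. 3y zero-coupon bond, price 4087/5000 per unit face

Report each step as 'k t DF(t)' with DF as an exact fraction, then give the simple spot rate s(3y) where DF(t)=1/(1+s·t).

1 1/2 4759/5000
2 1 23/25
3 3/2 8939/10000
4 2 4449/5000
5 5/2 4259/5000
6 3 4087/5000
s(3y) = (1/(4087/5000) − 1)/(3) = 913/12261 ≈ 7.4464%

step 1 [0.5y] bond c/2=1/40: DF=(195119/200000 − 1/40·(0))/(1+1/40) = 4759/5000 ≈ 0.951800
step 2 [1y] swap r/2=400/9359: DF=(1 − 400/9359·(0.951800))/(1+400/9359) = 23/25 ≈ 0.920000
step 3 [1.5y] bond c/2=27/800: DF=(7897939/8000000 − 27/800·(0.951800+0.920000))/(1+27/800) = 8939/10000 ≈ 0.893900
step 4 [2y] swap r/2=1102/36555: DF=(1 − 1102/36555·(0.951800+0.920000+0.893900))/(1+1102/36555) = 4449/5000 ≈ 0.889800
step 5 [2.5y] zero: DF = P = 4259/5000 ≈ 0.851800
step 6 [3y] zero: DF = P = 4087/5000 ≈ 0.817400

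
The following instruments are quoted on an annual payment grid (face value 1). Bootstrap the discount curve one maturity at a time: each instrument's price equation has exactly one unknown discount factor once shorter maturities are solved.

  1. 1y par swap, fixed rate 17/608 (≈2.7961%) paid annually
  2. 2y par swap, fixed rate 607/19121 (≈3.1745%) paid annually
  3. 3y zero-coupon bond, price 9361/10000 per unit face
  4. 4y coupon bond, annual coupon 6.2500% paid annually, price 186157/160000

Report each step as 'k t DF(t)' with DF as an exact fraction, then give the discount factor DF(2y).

1 1 608/625
2 2 9393/10000
3 3 9361/10000
4 4 371/400
DF(2y) = 9393/10000 ≈ 0.939300

step 1 [1y] swap r/1=17/608: DF=(1 − 17/608·(0))/(1+17/608) = 608/625 ≈ 0.972800
step 2 [2y] swap r/1=607/19121: DF=(1 − 607/19121·(0.972800))/(1+607/19121) = 9393/10000 ≈ 0.939300
step 3 [3y] zero: DF = P = 9361/10000 ≈ 0.936100
step 4 [4y] bond c/1=1/16: DF=(186157/160000 − 1/16·(0.972800+0.939300+0.936100))/(1+1/16) = 371/400 ≈ 0.927500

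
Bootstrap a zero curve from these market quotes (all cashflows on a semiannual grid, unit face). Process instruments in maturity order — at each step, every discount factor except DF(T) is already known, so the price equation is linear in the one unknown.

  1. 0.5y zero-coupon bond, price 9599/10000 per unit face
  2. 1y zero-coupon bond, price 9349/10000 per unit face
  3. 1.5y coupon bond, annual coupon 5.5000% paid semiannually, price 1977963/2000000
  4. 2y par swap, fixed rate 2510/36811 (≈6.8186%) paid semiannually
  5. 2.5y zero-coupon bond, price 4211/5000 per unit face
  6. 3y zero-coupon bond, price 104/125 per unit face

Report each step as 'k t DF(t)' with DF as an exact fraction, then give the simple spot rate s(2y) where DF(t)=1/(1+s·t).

1 1/2 9599/10000
2 1 9349/10000
3 3/2 4559/5000
4 2 1749/2000
5 5/2 4211/5000
6 3 104/125
s(2y) = (1/(1749/2000) − 1)/(2) = 251/3498 ≈ 7.1755%

step 1 [0.5y] zero: DF = P = 9599/10000 ≈ 0.959900
step 2 [1y] zero: DF = P = 9349/10000 ≈ 0.934900
step 3 [1.5y] bond c/2=11/400: DF=(1977963/2000000 − 11/400·(0.959900+0.934900))/(1+11/400) = 4559/5000 ≈ 0.911800
step 4 [2y] swap r/2=1255/36811: DF=(1 − 1255/36811·(0.959900+0.934900+0.911800))/(1+1255/36811) = 1749/2000 ≈ 0.874500
step 5 [2.5y] zero: DF = P = 4211/5000 ≈ 0.842200
step 6 [3y] zero: DF = P = 104/125 ≈ 0.832000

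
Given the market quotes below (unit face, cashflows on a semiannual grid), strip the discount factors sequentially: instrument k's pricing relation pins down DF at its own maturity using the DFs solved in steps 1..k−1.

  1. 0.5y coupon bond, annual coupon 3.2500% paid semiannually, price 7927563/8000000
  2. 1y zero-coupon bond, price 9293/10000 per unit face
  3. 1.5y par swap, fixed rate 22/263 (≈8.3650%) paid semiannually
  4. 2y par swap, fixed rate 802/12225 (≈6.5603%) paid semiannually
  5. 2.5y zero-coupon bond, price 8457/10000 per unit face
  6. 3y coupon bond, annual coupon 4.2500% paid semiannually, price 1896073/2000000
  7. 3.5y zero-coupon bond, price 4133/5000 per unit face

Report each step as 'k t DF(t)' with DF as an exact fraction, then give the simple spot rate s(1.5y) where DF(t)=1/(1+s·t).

1 1/2 9751/10000
2 1 9293/10000
3 3/2 4417/5000
4 2 8797/10000
5 5/2 8457/10000
6 3 1043/1250
7 7/2 4133/5000
s(1.5y) = (1/(4417/5000) − 1)/(3/2) = 1166/13251 ≈ 8.7993%

step 1 [0.5y] bond c/2=13/800: DF=(7927563/8000000 − 13/800·(0))/(1+13/800) = 9751/10000 ≈ 0.975100
step 2 [1y] zero: DF = P = 9293/10000 ≈ 0.929300
step 3 [1.5y] swap r/2=11/263: DF=(1 − 11/263·(0.975100+0.929300))/(1+11/263) = 4417/5000 ≈ 0.883400
step 4 [2y] swap r/2=401/12225: DF=(1 − 401/12225·(0.975100+0.929300+0.883400))/(1+401/12225) = 8797/10000 ≈ 0.879700
step 5 [2.5y] zero: DF = P = 8457/10000 ≈ 0.845700
step 6 [3y] bond c/2=17/800: DF=(1896073/2000000 − 17/800·(0.975100+0.929300+0.883400+0.879700+0.845700))/(1+17/800) = 1043/1250 ≈ 0.834400
step 7 [3.5y] zero: DF = P = 4133/5000 ≈ 0.826600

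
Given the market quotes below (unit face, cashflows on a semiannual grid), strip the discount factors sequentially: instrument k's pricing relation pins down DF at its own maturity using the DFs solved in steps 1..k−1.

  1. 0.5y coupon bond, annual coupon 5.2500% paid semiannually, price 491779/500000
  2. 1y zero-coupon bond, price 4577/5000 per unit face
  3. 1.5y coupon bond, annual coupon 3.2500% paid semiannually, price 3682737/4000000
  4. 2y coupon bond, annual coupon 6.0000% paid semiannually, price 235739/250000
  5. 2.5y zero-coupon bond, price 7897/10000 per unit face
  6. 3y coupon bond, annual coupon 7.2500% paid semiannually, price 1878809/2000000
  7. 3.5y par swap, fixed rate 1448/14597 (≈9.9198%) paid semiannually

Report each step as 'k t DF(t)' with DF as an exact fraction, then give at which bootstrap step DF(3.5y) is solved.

1 1/2 599/625
2 1 4577/5000
3 3/2 219/250
4 2 4177/5000
5 5/2 7897/10000
6 3 1507/2000
7 7/2 444/625
DF(3.5y) is solved at step 7

step 1 [0.5y] bond c/2=21/800: DF=(491779/500000 − 21/800·(0))/(1+21/800) = 599/625 ≈ 0.958400
step 2 [1y] zero: DF = P = 4577/5000 ≈ 0.915400
step 3 [1.5y] bond c/2=13/800: DF=(3682737/4000000 − 13/800·(0.958400+0.915400))/(1+13/800) = 219/250 ≈ 0.876000
step 4 [2y] bond c/2=3/100: DF=(235739/250000 − 3/100·(0.958400+0.915400+0.876000))/(1+3/100) = 4177/5000 ≈ 0.835400
step 5 [2.5y] zero: DF = P = 7897/10000 ≈ 0.789700
step 6 [3y] bond c/2=29/800: DF=(1878809/2000000 − 29/800·(0.958400+0.915400+0.876000+0.835400+0.789700))/(1+29/800) = 1507/2000 ≈ 0.753500
step 7 [3.5y] swap r/2=724/14597: DF=(1 − 724/14597·(0.958400+0.915400+0.876000+0.835400+0.789700+0.753500))/(1+724/14597) = 444/625 ≈ 0.710400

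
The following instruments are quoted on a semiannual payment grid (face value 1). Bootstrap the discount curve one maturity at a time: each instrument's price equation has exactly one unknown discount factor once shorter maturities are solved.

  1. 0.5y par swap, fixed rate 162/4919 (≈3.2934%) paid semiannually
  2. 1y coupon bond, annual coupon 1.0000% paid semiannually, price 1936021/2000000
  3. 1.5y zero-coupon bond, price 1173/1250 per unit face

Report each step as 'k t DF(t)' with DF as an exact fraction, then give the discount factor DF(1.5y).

1 1/2 4919/5000
2 1 9583/10000
3 3/2 1173/1250
DF(1.5y) = 1173/1250 ≈ 0.938400

step 1 [0.5y] swap r/2=81/4919: DF=(1 − 81/4919·(0))/(1+81/4919) = 4919/5000 ≈ 0.983800
step 2 [1y] bond c/2=1/200: DF=(1936021/2000000 − 1/200·(0.983800))/(1+1/200) = 9583/10000 ≈ 0.958300
step 3 [1.5y] zero: DF = P = 1173/1250 ≈ 0.938400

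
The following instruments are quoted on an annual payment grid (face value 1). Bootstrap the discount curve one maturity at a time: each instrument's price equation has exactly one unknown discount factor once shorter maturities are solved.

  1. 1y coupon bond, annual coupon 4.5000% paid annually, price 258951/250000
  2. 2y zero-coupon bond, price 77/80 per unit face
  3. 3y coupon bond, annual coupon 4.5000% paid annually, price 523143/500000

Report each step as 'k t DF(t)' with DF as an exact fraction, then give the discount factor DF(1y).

1 1 1239/1250
2 2 77/80
3 3 9171/10000
DF(1y) = 1239/1250 ≈ 0.991200

step 1 [1y] bond c/1=9/200: DF=(258951/250000 − 9/200·(0))/(1+9/200) = 1239/1250 ≈ 0.991200
step 2 [2y] zero: DF = P = 77/80 ≈ 0.962500
step 3 [3y] bond c/1=9/200: DF=(523143/500000 − 9/200·(0.991200+0.962500))/(1+9/200) = 9171/10000 ≈ 0.917100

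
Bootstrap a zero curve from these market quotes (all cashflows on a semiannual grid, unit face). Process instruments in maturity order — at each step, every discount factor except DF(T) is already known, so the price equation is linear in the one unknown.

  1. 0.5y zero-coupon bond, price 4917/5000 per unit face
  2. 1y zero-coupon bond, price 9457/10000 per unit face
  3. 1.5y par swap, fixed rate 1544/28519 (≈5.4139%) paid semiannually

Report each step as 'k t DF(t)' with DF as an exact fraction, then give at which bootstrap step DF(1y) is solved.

step 1 [0.5y] zero: DF = P = 4917/5000 ≈ 0.983400
step 2 [1y] zero: DF = P = 9457/10000 ≈ 0.945700
step 3 [1.5y] swap r/2=772/28519: DF=(1 − 772/28519·(0.983400+0.945700))/(1+772/28519) = 2307/2500 ≈ 0.922800

1 1/2 4917/5000
2 1 9457/10000
3 3/2 2307/2500
DF(1y) is solved at step 2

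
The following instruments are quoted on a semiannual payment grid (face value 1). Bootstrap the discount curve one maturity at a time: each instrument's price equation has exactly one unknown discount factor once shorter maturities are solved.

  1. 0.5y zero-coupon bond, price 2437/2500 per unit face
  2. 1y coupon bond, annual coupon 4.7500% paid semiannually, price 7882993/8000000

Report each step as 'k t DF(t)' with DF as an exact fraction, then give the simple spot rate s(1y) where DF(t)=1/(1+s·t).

1 1/2 2437/2500
2 1 9399/10000
s(1y) = (1/(9399/10000) − 1)/(1) = 601/9399 ≈ 6.3943%

step 1 [0.5y] zero: DF = P = 2437/2500 ≈ 0.974800
step 2 [1y] bond c/2=19/800: DF=(7882993/8000000 − 19/800·(0.974800))/(1+19/800) = 9399/10000 ≈ 0.939900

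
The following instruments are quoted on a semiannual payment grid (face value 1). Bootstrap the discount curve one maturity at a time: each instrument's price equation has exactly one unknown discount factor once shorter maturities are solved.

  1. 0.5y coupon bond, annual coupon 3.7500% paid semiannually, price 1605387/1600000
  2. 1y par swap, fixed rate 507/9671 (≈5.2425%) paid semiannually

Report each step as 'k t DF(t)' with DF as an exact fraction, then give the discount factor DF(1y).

step 1 [0.5y] bond c/2=3/160: DF=(1605387/1600000 − 3/160·(0))/(1+3/160) = 9849/10000 ≈ 0.984900
step 2 [1y] swap r/2=507/19342: DF=(1 − 507/19342·(0.984900))/(1+507/19342) = 9493/10000 ≈ 0.949300

1 1/2 9849/10000
2 1 9493/10000
DF(1y) = 9493/10000 ≈ 0.949300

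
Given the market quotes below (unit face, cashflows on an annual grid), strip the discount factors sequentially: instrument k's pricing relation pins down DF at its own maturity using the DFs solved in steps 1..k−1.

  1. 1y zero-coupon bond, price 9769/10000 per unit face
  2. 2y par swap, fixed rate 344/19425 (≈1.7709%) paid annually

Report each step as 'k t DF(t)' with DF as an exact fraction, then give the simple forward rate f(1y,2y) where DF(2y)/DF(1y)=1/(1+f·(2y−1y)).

step 1 [1y] zero: DF = P = 9769/10000 ≈ 0.976900
step 2 [2y] swap r/1=344/19425: DF=(1 − 344/19425·(0.976900))/(1+344/19425) = 1207/1250 ≈ 0.965600

1 1 9769/10000
2 2 1207/1250
f(1y,2y) = ((9769/10000)/(1207/1250) − 1)/(1) = 113/9656 ≈ 1.1703%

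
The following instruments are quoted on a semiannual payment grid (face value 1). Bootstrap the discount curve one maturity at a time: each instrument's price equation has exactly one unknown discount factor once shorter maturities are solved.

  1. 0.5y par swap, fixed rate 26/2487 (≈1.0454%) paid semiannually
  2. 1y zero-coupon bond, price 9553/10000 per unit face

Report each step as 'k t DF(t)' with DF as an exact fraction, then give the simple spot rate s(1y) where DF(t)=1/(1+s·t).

step 1 [0.5y] swap r/2=13/2487: DF=(1 − 13/2487·(0))/(1+13/2487) = 2487/2500 ≈ 0.994800
step 2 [1y] zero: DF = P = 9553/10000 ≈ 0.955300

1 1/2 2487/2500
2 1 9553/10000
s(1y) = (1/(9553/10000) − 1)/(1) = 447/9553 ≈ 4.6792%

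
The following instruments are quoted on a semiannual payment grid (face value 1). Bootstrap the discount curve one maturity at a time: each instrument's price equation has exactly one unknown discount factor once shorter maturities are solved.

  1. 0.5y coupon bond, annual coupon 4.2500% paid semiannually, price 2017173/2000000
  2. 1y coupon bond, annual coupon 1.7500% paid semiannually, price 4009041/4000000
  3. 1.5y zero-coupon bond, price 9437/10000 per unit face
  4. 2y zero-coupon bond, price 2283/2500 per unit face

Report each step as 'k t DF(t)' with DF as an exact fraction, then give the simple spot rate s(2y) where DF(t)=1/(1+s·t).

1 1/2 2469/2500
2 1 197/200
3 3/2 9437/10000
4 2 2283/2500
s(2y) = (1/(2283/2500) − 1)/(2) = 217/4566 ≈ 4.7525%

step 1 [0.5y] bond c/2=17/800: DF=(2017173/2000000 − 17/800·(0))/(1+17/800) = 2469/2500 ≈ 0.987600
step 2 [1y] bond c/2=7/800: DF=(4009041/4000000 − 7/800·(0.987600))/(1+7/800) = 197/200 ≈ 0.985000
step 3 [1.5y] zero: DF = P = 9437/10000 ≈ 0.943700
step 4 [2y] zero: DF = P = 2283/2500 ≈ 0.913200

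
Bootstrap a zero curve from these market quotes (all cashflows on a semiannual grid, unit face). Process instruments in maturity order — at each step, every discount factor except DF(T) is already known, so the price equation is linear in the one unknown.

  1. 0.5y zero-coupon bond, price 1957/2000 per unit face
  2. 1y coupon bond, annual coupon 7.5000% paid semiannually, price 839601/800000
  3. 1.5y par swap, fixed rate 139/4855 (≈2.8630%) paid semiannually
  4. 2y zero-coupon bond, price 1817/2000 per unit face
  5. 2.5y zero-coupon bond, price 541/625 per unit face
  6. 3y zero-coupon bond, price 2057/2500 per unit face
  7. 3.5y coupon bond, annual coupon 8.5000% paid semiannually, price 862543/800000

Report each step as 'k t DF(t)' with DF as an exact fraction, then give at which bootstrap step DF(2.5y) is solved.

step 1 [0.5y] zero: DF = P = 1957/2000 ≈ 0.978500
step 2 [1y] bond c/2=3/80: DF=(839601/800000 − 3/80·(0.978500))/(1+3/80) = 4881/5000 ≈ 0.976200
step 3 [1.5y] swap r/2=139/9710: DF=(1 − 139/9710·(0.978500+0.976200))/(1+139/9710) = 9583/10000 ≈ 0.958300
step 4 [2y] zero: DF = P = 1817/2000 ≈ 0.908500
step 5 [2.5y] zero: DF = P = 541/625 ≈ 0.865600
step 6 [3y] zero: DF = P = 2057/2500 ≈ 0.822800
step 7 [3.5y] bond c/2=17/400: DF=(862543/800000 − 17/400·(0.978500+0.976200+0.958300+0.908500+0.865600+0.822800))/(1+17/400) = 506/625 ≈ 0.809600

1 1/2 1957/2000
2 1 4881/5000
3 3/2 9583/10000
4 2 1817/2000
5 5/2 541/625
6 3 2057/2500
7 7/2 506/625
DF(2.5y) is solved at step 5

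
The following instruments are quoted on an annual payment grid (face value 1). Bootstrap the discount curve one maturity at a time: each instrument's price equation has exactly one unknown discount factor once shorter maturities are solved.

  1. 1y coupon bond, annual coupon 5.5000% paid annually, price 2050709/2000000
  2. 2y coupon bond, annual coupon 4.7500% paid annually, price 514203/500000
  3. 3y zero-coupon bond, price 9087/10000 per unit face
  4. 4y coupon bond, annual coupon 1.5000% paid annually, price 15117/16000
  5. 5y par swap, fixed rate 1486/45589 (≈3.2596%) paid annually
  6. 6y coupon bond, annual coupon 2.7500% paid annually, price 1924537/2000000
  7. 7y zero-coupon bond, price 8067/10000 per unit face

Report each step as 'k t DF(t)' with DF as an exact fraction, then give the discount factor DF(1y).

step 1 [1y] bond c/1=11/200: DF=(2050709/2000000 − 11/200·(0))/(1+11/200) = 9719/10000 ≈ 0.971900
step 2 [2y] bond c/1=19/400: DF=(514203/500000 − 19/400·(0.971900))/(1+19/400) = 9377/10000 ≈ 0.937700
step 3 [3y] zero: DF = P = 9087/10000 ≈ 0.908700
step 4 [4y] bond c/1=3/200: DF=(15117/16000 − 3/200·(0.971900+0.937700+0.908700))/(1+3/200) = 2223/2500 ≈ 0.889200
step 5 [5y] swap r/1=1486/45589: DF=(1 − 1486/45589·(0.971900+0.937700+0.908700+0.889200))/(1+1486/45589) = 4257/5000 ≈ 0.851400
step 6 [6y] bond c/1=11/400: DF=(1924537/2000000 − 11/400·(0.971900+0.937700+0.908700+0.889200+0.851400))/(1+11/400) = 1629/2000 ≈ 0.814500
step 7 [7y] zero: DF = P = 8067/10000 ≈ 0.806700

1 1 9719/10000
2 2 9377/10000
3 3 9087/10000
4 4 2223/2500
5 5 4257/5000
6 6 1629/2000
7 7 8067/10000
DF(1y) = 9719/10000 ≈ 0.971900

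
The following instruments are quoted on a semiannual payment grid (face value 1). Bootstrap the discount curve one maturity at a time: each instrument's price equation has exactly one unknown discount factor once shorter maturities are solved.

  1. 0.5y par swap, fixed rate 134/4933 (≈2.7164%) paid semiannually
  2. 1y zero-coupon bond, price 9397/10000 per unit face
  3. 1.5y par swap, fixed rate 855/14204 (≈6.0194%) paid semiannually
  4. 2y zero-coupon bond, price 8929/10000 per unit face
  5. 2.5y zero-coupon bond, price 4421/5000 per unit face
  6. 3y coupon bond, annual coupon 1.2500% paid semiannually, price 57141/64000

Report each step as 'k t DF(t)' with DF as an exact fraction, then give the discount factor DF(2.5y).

step 1 [0.5y] swap r/2=67/4933: DF=(1 − 67/4933·(0))/(1+67/4933) = 4933/5000 ≈ 0.986600
step 2 [1y] zero: DF = P = 9397/10000 ≈ 0.939700
step 3 [1.5y] swap r/2=855/28408: DF=(1 − 855/28408·(0.986600+0.939700))/(1+855/28408) = 1829/2000 ≈ 0.914500
step 4 [2y] zero: DF = P = 8929/10000 ≈ 0.892900
step 5 [2.5y] zero: DF = P = 4421/5000 ≈ 0.884200
step 6 [3y] bond c/2=1/160: DF=(57141/64000 − 1/160·(0.986600+0.939700+0.914500+0.892900+0.884200))/(1+1/160) = 4293/5000 ≈ 0.858600

1 1/2 4933/5000
2 1 9397/10000
3 3/2 1829/2000
4 2 8929/10000
5 5/2 4421/5000
6 3 4293/5000
DF(2.5y) = 4421/5000 ≈ 0.884200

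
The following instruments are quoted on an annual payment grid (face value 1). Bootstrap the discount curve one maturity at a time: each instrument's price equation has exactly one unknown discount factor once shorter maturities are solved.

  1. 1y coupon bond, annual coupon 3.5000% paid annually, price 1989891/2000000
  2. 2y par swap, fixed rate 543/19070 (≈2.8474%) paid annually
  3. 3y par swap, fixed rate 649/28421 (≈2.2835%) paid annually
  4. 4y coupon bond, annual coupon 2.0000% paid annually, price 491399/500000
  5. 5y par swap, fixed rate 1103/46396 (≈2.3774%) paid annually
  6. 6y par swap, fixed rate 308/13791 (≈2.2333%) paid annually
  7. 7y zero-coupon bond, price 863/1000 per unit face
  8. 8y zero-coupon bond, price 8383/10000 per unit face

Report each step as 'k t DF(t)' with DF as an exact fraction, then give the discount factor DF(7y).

step 1 [1y] bond c/1=7/200: DF=(1989891/2000000 − 7/200·(0))/(1+7/200) = 9613/10000 ≈ 0.961300
step 2 [2y] swap r/1=543/19070: DF=(1 − 543/19070·(0.961300))/(1+543/19070) = 9457/10000 ≈ 0.945700
step 3 [3y] swap r/1=649/28421: DF=(1 − 649/28421·(0.961300+0.945700))/(1+649/28421) = 9351/10000 ≈ 0.935100
step 4 [4y] bond c/1=1/50: DF=(491399/500000 − 1/50·(0.961300+0.945700+0.935100))/(1+1/50) = 4539/5000 ≈ 0.907800
step 5 [5y] swap r/1=1103/46396: DF=(1 − 1103/46396·(0.961300+0.945700+0.935100+0.907800))/(1+1103/46396) = 8897/10000 ≈ 0.889700
step 6 [6y] swap r/1=308/13791: DF=(1 − 308/13791·(0.961300+0.945700+0.935100+0.907800+0.889700))/(1+308/13791) = 548/625 ≈ 0.876800
step 7 [7y] zero: DF = P = 863/1000 ≈ 0.863000
step 8 [8y] zero: DF = P = 8383/10000 ≈ 0.838300

1 1 9613/10000
2 2 9457/10000
3 3 9351/10000
4 4 4539/5000
5 5 8897/10000
6 6 548/625
7 7 863/1000
8 8 8383/10000
DF(7y) = 863/1000 ≈ 0.863000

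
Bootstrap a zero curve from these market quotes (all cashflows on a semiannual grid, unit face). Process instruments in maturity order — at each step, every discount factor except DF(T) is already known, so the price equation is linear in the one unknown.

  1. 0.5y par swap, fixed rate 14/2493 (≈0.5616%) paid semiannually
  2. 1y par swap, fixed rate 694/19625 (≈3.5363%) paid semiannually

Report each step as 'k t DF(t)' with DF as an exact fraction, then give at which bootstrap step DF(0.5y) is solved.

step 1 [0.5y] swap r/2=7/2493: DF=(1 − 7/2493·(0))/(1+7/2493) = 2493/2500 ≈ 0.997200
step 2 [1y] swap r/2=347/19625: DF=(1 − 347/19625·(0.997200))/(1+347/19625) = 9653/10000 ≈ 0.965300

1 1/2 2493/2500
2 1 9653/10000
DF(0.5y) is solved at step 1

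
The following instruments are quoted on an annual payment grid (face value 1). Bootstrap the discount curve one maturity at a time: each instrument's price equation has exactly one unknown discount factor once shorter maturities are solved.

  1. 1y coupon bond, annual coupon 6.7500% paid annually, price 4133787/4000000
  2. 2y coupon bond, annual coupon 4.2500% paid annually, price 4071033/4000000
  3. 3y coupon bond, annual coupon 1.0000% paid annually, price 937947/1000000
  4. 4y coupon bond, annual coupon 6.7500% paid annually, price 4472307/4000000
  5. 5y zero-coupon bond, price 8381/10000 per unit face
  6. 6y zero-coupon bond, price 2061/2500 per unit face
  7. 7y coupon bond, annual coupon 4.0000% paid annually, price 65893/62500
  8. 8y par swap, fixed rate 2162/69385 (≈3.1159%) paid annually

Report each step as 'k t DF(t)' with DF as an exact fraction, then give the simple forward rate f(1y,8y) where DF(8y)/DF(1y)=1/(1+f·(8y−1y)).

1 1 9681/10000
2 2 1171/1250
3 3 4549/5000
4 4 4347/5000
5 5 8381/10000
6 6 2061/2500
7 7 8081/10000
8 8 3919/5000
f(1y,8y) = ((9681/10000)/(3919/5000) − 1)/(7) = 1843/54866 ≈ 3.3591%

step 1 [1y] bond c/1=27/400: DF=(4133787/4000000 − 27/400·(0))/(1+27/400) = 9681/10000 ≈ 0.968100
step 2 [2y] bond c/1=17/400: DF=(4071033/4000000 − 17/400·(0.968100))/(1+17/400) = 1171/1250 ≈ 0.936800
step 3 [3y] bond c/1=1/100: DF=(937947/1000000 − 1/100·(0.968100+0.936800))/(1+1/100) = 4549/5000 ≈ 0.909800
step 4 [4y] bond c/1=27/400: DF=(4472307/4000000 − 27/400·(0.968100+0.936800+0.909800))/(1+27/400) = 4347/5000 ≈ 0.869400
step 5 [5y] zero: DF = P = 8381/10000 ≈ 0.838100
step 6 [6y] zero: DF = P = 2061/2500 ≈ 0.824400
step 7 [7y] bond c/1=1/25: DF=(65893/62500 − 1/25·(0.968100+0.936800+0.909800+0.869400+0.838100+0.824400))/(1+1/25) = 8081/10000 ≈ 0.808100
step 8 [8y] swap r/1=2162/69385: DF=(1 − 2162/69385·(0.968100+0.936800+0.909800+0.869400+0.838100+0.824400+0.808100))/(1+2162/69385) = 3919/5000 ≈ 0.783800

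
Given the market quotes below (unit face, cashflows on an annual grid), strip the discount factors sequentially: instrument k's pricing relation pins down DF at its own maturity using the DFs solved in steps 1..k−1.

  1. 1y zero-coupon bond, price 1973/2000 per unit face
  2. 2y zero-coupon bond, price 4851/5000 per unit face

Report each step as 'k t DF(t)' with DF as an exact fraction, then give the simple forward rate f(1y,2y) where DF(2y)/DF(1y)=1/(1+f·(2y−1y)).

1 1 1973/2000
2 2 4851/5000
f(1y,2y) = ((1973/2000)/(4851/5000) − 1)/(1) = 163/9702 ≈ 1.6801%

step 1 [1y] zero: DF = P = 1973/2000 ≈ 0.986500
step 2 [2y] zero: DF = P = 4851/5000 ≈ 0.970200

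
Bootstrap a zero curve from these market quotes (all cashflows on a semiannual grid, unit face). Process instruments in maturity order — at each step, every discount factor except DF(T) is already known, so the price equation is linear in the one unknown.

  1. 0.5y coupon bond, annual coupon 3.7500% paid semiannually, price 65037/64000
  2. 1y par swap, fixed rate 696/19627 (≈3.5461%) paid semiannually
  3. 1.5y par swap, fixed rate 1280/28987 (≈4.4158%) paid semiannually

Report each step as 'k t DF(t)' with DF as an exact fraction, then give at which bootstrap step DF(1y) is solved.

1 1/2 399/400
2 1 2413/2500
3 3/2 117/125
DF(1y) is solved at step 2

step 1 [0.5y] bond c/2=3/160: DF=(65037/64000 − 3/160·(0))/(1+3/160) = 399/400 ≈ 0.997500
step 2 [1y] swap r/2=348/19627: DF=(1 − 348/19627·(0.997500))/(1+348/19627) = 2413/2500 ≈ 0.965200
step 3 [1.5y] swap r/2=640/28987: DF=(1 − 640/28987·(0.997500+0.965200))/(1+640/28987) = 117/125 ≈ 0.936000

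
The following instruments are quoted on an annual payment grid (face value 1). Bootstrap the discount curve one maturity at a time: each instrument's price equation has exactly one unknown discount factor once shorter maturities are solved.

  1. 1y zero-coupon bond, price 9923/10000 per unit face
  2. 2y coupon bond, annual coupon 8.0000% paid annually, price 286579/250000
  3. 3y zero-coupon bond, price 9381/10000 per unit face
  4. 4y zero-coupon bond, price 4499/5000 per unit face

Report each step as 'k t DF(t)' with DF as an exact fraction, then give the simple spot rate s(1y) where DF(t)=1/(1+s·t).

step 1 [1y] zero: DF = P = 9923/10000 ≈ 0.992300
step 2 [2y] bond c/1=2/25: DF=(286579/250000 − 2/25·(0.992300))/(1+2/25) = 9879/10000 ≈ 0.987900
step 3 [3y] zero: DF = P = 9381/10000 ≈ 0.938100
step 4 [4y] zero: DF = P = 4499/5000 ≈ 0.899800

1 1 9923/10000
2 2 9879/10000
3 3 9381/10000
4 4 4499/5000
s(1y) = (1/(9923/10000) − 1)/(1) = 77/9923 ≈ 0.7760%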